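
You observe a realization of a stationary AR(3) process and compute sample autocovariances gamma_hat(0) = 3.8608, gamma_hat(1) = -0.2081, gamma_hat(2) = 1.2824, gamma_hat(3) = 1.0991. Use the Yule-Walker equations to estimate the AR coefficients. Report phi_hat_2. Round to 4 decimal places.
\hat\phi_{2} = 0.3430

The Yule-Walker equations for an AR(p) process read, in matrix form,
  Gamma_p phi = r_p,   with   (Gamma_p)_{ij} = gamma(|i - j|),
                       (r_p)_i = gamma(i),   i,j = 1..p.
Substitute the sample gammas (Toeplitz matrix and right-hand side of size 3):
  Gamma_p = [[3.8608, -0.2081, 1.2824], [-0.2081, 3.8608, -0.2081], [1.2824, -0.2081, 3.8608]]
  r_p     = [-0.2081, 1.2824, 1.0991]
Written out (R1..R3):
  (R1) 3.8608 phi_1 - 0.2081 phi_2 + 1.2824 phi_3 = -0.2081
  (R2) -0.2081 phi_1 + 3.8608 phi_2 - 0.2081 phi_3 = 1.2824
  (R3) 1.2824 phi_1 - 0.2081 phi_2 + 3.8608 phi_3 = 1.0991
Gaussian elimination:
  R2 <- R2 - (-0.2081/3.8608) R1 = R2 - (-0.053901) R1:  3.849583 phi_2 - 0.138978 phi_3 = 1.271183
  R3 <- R3 - (1.2824/3.8608) R1 = R3 - (0.332159) R1:  -0.138978 phi_2 + 3.434839 phi_3 = 1.168222
  R3 <- R3 - (-0.138978/3.849583) R2 = R3 - (-0.036102) R2:  3.429822 phi_3 = 1.214115
Back-substitution:
  phi_hat_3 = 1.214115 / 3.429822 = 0.353988
  phi_hat_2 = (1.271183 - (-0.138978)(0.353988)) / 3.849583 = 0.342993
  phi_hat_1 = (-0.2081 - (-0.2081)(0.342993) - (1.2824)(0.353988)) / 3.8608 = -0.152993
So phi_hat = [-0.1530, 0.3430, 0.3540].
Therefore phi_hat_2 = 0.3430.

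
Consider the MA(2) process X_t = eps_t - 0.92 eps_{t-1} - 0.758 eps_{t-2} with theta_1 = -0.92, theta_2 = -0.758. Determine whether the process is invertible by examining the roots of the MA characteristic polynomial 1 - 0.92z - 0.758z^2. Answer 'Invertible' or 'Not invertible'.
\text{Not invertible}

The MA(q) characteristic polynomial is P(z) = 1 - 0.92z - 0.758z^2.
Invertibility requires all roots to lie outside the unit circle, i.e. |z| > 1 for every root.
Set 1 + (-0.92) z + (-0.758) z^2 = 0, i.e. a z^2 + b z + c = 0 with a = -0.758, b = -0.92, c = 1.
Discriminant D = b^2 - 4ac = (-0.92)^2 - 4*(-0.758)*1 = 0.8464 - (-3.032) = 3.8784.
D >= 0, so the roots are real: z = (-b +/- sqrt(D)) / (2a) = (0.92 +/- 1.969365) / (-1.516).
  z_1 = (0.92 + 1.969365) / (-1.516) = -1.9059,   |z_1| = 1.9059.
  z_2 = (0.92 - 1.969365) / (-1.516) = 0.6922,   |z_2| = 0.6922.
Moduli of all roots: 1.9059, 0.6922.
All moduli strictly greater than 1? No.
Verdict: Not invertible.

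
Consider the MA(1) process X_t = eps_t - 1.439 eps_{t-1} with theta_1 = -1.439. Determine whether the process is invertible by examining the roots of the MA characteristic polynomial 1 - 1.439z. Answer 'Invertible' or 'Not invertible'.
\text{Not invertible}

The MA(q) characteristic polynomial is P(z) = 1 - 1.439z.
Invertibility requires all roots to lie outside the unit circle, i.e. |z| > 1 for every root.
This is linear in z: 1 + (-1.439) z = 0  =>  z = -1/(-1.439) = 0.694927,  |z| = 0.694927.
Moduli of all roots: 0.6949.
All moduli strictly greater than 1? No.
Verdict: Not invertible.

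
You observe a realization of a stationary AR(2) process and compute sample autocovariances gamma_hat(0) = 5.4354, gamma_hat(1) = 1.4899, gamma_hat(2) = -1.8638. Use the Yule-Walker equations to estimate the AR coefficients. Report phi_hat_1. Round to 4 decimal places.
\hat\phi_{1} = 0.3980

The Yule-Walker equations for an AR(p) process read, in matrix form,
  Gamma_p phi = r_p,   with   (Gamma_p)_{ij} = gamma(|i - j|),
                       (r_p)_i = gamma(i),   i,j = 1..p.
Substitute the sample gammas (Toeplitz matrix and right-hand side of size 2):
  Gamma_p = [[5.4354, 1.4899], [1.4899, 5.4354]]
  r_p     = [1.4899, -1.8638]
Written out:
  5.4354 phi_1 + 1.4899 phi_2 = 1.4899
  1.4899 phi_1 + 5.4354 phi_2 = -1.8638
Solve by Cramer's rule:
  det = gamma(0)^2 - gamma(1)^2 = (5.4354)^2 - (1.4899)^2 = 29.54357316 - 2.21980201 = 27.32377115
  phi_hat_1 = [gamma(1) gamma(0) - gamma(1) gamma(2)] / det = [(1.4899)(5.4354) - (1.4899)(-1.8638)] / 27.32377115 = 10.87507808 / 27.32377115 = 0.398
  phi_hat_2 = [gamma(0) gamma(2) - gamma(1)^2] / det = [(5.4354)(-1.8638) - (1.4899)^2] / 27.32377115 = -12.35030053 / 27.32377115 = -0.452
So phi_hat = [0.3980, -0.4520].
Therefore phi_hat_1 = 0.3980.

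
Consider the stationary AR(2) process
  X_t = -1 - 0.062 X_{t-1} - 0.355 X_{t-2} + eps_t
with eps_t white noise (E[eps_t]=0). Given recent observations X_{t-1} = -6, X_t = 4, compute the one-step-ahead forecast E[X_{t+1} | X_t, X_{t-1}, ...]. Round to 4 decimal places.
E[X_{t+1} \mid \mathcal F_t] = 0.8820

For an AR(p) model X_t = c + sum_i phi_i X_{t-i} + eps_t, the
one-step-ahead conditional mean is
  E[X_{t+1} | X_t, ...] = c + sum_i phi_i X_{t+1-i}.
Substitute known values:
  E[X_{t+1} | ...] = -1 + (-0.062) * (4) + (-0.355) * (-6)
                   = 0.8820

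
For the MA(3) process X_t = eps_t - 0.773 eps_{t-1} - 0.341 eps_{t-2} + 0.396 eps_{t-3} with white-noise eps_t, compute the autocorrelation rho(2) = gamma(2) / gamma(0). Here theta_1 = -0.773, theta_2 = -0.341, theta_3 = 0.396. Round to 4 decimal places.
\rho(2) = -0.3459

For an MA(q) process with theta_0 = 1, the autocovariance is
  gamma(k) = sigma^2 * sum_{i=0..q-k} theta_i * theta_{i+k},
and rho(k) = gamma(k) / gamma(0). Sigma^2 cancels.
  numerator   = (1)*(-0.341) + (-0.773)*(0.396) = -0.647108.
  denominator = (1)^2 + (-0.773)^2 + (-0.341)^2 + (0.396)^2 = 1.870626.
  rho(2) = -0.647108 / 1.870626 = -0.3459.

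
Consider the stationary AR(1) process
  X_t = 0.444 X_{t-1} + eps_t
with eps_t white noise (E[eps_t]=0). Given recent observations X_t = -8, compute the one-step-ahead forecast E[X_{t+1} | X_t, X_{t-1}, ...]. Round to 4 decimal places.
E[X_{t+1} \mid \mathcal F_t] = -3.5520

For an AR(p) model X_t = c + sum_i phi_i X_{t-i} + eps_t, the
one-step-ahead conditional mean is
  E[X_{t+1} | X_t, ...] = c + sum_i phi_i X_{t+1-i}.
Substitute known values:
  E[X_{t+1} | ...] = (0.444) * (-8)
                   = -3.5520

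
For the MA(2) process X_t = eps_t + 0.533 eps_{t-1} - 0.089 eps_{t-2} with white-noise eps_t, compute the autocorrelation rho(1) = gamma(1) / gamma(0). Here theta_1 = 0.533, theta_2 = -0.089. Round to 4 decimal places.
\rho(1) = 0.3758

For an MA(q) process with theta_0 = 1, the autocovariance is
  gamma(k) = sigma^2 * sum_{i=0..q-k} theta_i * theta_{i+k},
and rho(k) = gamma(k) / gamma(0). Sigma^2 cancels.
  numerator   = (1)*(0.533) + (0.533)*(-0.089) = 0.485563.
  denominator = (1)^2 + (0.533)^2 + (-0.089)^2 = 1.29201.
  rho(1) = 0.485563 / 1.29201 = 0.3758.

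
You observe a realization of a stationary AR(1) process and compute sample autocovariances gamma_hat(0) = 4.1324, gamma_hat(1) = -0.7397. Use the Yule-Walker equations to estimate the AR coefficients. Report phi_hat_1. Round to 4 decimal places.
\hat\phi_{1} = -0.1790

The Yule-Walker equations for an AR(p) process read, in matrix form,
  Gamma_p phi = r_p,   with   (Gamma_p)_{ij} = gamma(|i - j|),
                       (r_p)_i = gamma(i),   i,j = 1..p.
Substitute the sample gammas (Toeplitz matrix and right-hand side of size 1):
  Gamma_p = [[4.1324]]
  r_p     = [-0.7397]
With p = 1 this is the single equation gamma(0) phi_1 = gamma(1):
  phi_hat_1 = gamma(1) / gamma(0) = -0.7397 / 4.1324 = -0.1790.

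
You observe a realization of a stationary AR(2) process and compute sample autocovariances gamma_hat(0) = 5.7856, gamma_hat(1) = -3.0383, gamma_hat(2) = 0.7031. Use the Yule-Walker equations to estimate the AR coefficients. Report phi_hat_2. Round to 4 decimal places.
\hat\phi_{2} = -0.2130

The Yule-Walker equations for an AR(p) process read, in matrix form,
  Gamma_p phi = r_p,   with   (Gamma_p)_{ij} = gamma(|i - j|),
                       (r_p)_i = gamma(i),   i,j = 1..p.
Substitute the sample gammas (Toeplitz matrix and right-hand side of size 2):
  Gamma_p = [[5.7856, -3.0383], [-3.0383, 5.7856]]
  r_p     = [-3.0383, 0.7031]
Written out:
  5.7856 phi_1 - 3.0383 phi_2 = -3.0383
  -3.0383 phi_1 + 5.7856 phi_2 = 0.7031
Solve by Cramer's rule:
  det = gamma(0)^2 - gamma(1)^2 = (5.7856)^2 - (-3.0383)^2 = 33.47316736 - 9.23126689 = 24.24190047
  phi_hat_1 = [gamma(1) gamma(0) - gamma(1) gamma(2)] / det = [(-3.0383)(5.7856) - (-3.0383)(0.7031)] / 24.24190047 = -15.44215975 / 24.24190047 = -0.637
  phi_hat_2 = [gamma(0) gamma(2) - gamma(1)^2] / det = [(5.7856)(0.7031) - (-3.0383)^2] / 24.24190047 = -5.16341153 / 24.24190047 = -0.213
So phi_hat = [-0.6370, -0.2130].
Therefore phi_hat_2 = -0.2130.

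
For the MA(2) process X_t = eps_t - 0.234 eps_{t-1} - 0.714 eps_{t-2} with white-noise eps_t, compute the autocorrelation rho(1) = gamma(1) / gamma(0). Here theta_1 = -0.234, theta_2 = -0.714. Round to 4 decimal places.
\rho(1) = -0.0428

For an MA(q) process with theta_0 = 1, the autocovariance is
  gamma(k) = sigma^2 * sum_{i=0..q-k} theta_i * theta_{i+k},
and rho(k) = gamma(k) / gamma(0). Sigma^2 cancels.
  numerator   = (1)*(-0.234) + (-0.234)*(-0.714) = -0.066924.
  denominator = (1)^2 + (-0.234)^2 + (-0.714)^2 = 1.564552.
  rho(1) = -0.066924 / 1.564552 = -0.0428.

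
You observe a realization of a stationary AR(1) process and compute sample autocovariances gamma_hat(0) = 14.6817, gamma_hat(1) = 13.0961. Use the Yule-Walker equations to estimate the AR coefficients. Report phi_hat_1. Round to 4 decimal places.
\hat\phi_{1} = 0.8920

The Yule-Walker equations for an AR(p) process read, in matrix form,
  Gamma_p phi = r_p,   with   (Gamma_p)_{ij} = gamma(|i - j|),
                       (r_p)_i = gamma(i),   i,j = 1..p.
Substitute the sample gammas (Toeplitz matrix and right-hand side of size 1):
  Gamma_p = [[14.6817]]
  r_p     = [13.0961]
With p = 1 this is the single equation gamma(0) phi_1 = gamma(1):
  phi_hat_1 = gamma(1) / gamma(0) = 13.0961 / 14.6817 = 0.8920.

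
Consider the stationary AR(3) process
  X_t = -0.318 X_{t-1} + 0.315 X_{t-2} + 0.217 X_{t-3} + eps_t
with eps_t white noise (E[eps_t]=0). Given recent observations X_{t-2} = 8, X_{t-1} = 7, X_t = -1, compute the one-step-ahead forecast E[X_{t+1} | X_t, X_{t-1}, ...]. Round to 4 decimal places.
E[X_{t+1} \mid \mathcal F_t] = 4.2590

For an AR(p) model X_t = c + sum_i phi_i X_{t-i} + eps_t, the
one-step-ahead conditional mean is
  E[X_{t+1} | X_t, ...] = c + sum_i phi_i X_{t+1-i}.
Substitute known values:
  E[X_{t+1} | ...] = (-0.318) * (-1) + (0.315) * (7) + (0.217) * (8)
                   = 4.2590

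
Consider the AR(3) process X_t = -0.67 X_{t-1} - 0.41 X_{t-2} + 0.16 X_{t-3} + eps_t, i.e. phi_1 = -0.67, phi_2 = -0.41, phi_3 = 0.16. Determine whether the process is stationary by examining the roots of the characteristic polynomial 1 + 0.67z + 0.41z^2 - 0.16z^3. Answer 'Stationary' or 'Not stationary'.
\text{Stationary}

The AR(p) characteristic polynomial is P(z) = 1 + 0.67z + 0.41z^2 - 0.16z^3.
Stationarity requires all roots to lie outside the unit circle, i.e. |z| > 1 for every root.
Degree 3: look for a simple real root z0 first, then factor out (1 - z/z0) and solve the remaining quadratic.
Testing z0 = 4: P(4) = 1 + (0.67)(4) + (0.41)(4)^2 + (-0.16)(4)^3
  = 1 + (2.68) + (6.56) + (-10.24) = 0.  So z_0 = 4 is a root, |z_0| = 4.
Divide out the factor (1 - 0.25 z) = (1 - z/z0) (since 1/z0 = 0.25):
  P(z) = (1 - 0.25 z)(1 + (0.92) z + (0.64) z^2)
  [check: z-coef 0.92 - (0.25) = 0.67; z^2-coef 0.64 - (0.25)(0.92) = 0.41; z^3-coef -(0.25)(0.64) = -0.16.]
Remaining roots from the quadratic factor 1 + (0.92) z + (0.64) z^2:
  Set 1 + (0.92) z + (0.64) z^2 = 0, i.e. a z^2 + b z + c = 0 with a = 0.64, b = 0.92, c = 1.
  Discriminant D = b^2 - 4ac = (0.92)^2 - 4*(0.64)*1 = 0.8464 - (2.56) = -1.7136.
  D < 0, so the roots are the complex-conjugate pair z = (-b +/- i sqrt(-D)) / (2a) = -0.7188 +/- 1.0227i.
  For a conjugate pair |z|^2 = z * conj(z) = (product of roots) = c/a = 1/(0.64) = 1.5625, so |z| = sqrt(1.5625) = 1.25 for both roots.
Moduli of all roots: 4.0000, 1.2500, 1.2500.
All moduli strictly greater than 1? Yes.
Verdict: Stationary.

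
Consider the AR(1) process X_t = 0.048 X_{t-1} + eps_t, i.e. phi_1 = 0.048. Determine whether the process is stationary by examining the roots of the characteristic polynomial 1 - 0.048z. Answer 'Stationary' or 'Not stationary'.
\text{Stationary}

The AR(p) characteristic polynomial is P(z) = 1 - 0.048z.
Stationarity requires all roots to lie outside the unit circle, i.e. |z| > 1 for every root.
This is linear in z: 1 + (-0.048) z = 0  =>  z = -1/(-0.048) = 20.833333,  |z| = 20.833333.
Moduli of all roots: 20.8333.
All moduli strictly greater than 1? Yes.
Verdict: Stationary.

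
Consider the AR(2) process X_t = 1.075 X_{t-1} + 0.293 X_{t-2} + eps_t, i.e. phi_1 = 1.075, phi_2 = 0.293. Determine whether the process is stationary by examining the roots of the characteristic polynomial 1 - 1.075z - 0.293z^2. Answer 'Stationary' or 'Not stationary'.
\text{Not stationary}

The AR(p) characteristic polynomial is P(z) = 1 - 1.075z - 0.293z^2.
Stationarity requires all roots to lie outside the unit circle, i.e. |z| > 1 for every root.
Set 1 + (-1.075) z + (-0.293) z^2 = 0, i.e. a z^2 + b z + c = 0 with a = -0.293, b = -1.075, c = 1.
Discriminant D = b^2 - 4ac = (-1.075)^2 - 4*(-0.293)*1 = 1.155625 - (-1.172) = 2.327625.
D >= 0, so the roots are real: z = (-b +/- sqrt(D)) / (2a) = (1.075 +/- 1.525656) / (-0.586).
  z_1 = (1.075 + 1.525656) / (-0.586) = -4.438,   |z_1| = 4.438.
  z_2 = (1.075 - 1.525656) / (-0.586) = 0.769,   |z_2| = 0.769.
Moduli of all roots: 4.4380, 0.7690.
All moduli strictly greater than 1? No.
Verdict: Not stationary.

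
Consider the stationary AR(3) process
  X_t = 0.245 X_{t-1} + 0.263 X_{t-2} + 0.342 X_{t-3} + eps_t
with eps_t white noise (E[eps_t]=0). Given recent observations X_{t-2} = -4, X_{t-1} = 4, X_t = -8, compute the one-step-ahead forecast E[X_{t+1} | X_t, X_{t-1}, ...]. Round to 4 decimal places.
E[X_{t+1} \mid \mathcal F_t] = -2.2760

For an AR(p) model X_t = c + sum_i phi_i X_{t-i} + eps_t, the
one-step-ahead conditional mean is
  E[X_{t+1} | X_t, ...] = c + sum_i phi_i X_{t+1-i}.
Substitute known values:
  E[X_{t+1} | ...] = (0.245) * (-8) + (0.263) * (4) + (0.342) * (-4)
                   = -2.2760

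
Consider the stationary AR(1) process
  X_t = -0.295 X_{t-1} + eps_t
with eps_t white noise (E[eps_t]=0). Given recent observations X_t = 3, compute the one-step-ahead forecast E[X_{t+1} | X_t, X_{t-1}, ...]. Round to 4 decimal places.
E[X_{t+1} \mid \mathcal F_t] = -0.8850

For an AR(p) model X_t = c + sum_i phi_i X_{t-i} + eps_t, the
one-step-ahead conditional mean is
  E[X_{t+1} | X_t, ...] = c + sum_i phi_i X_{t+1-i}.
Substitute known values:
  E[X_{t+1} | ...] = (-0.295) * (3)
                   = -0.8850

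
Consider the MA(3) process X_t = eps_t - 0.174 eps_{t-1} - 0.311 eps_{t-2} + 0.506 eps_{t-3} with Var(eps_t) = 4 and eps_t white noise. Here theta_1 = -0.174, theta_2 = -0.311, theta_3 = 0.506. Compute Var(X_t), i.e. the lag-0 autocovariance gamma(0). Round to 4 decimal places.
\gamma(0) = 5.5321

For an MA(q) process X_t = eps_t + sum_i theta_i eps_{t-i} with
Var(eps_t) = sigma^2, the variance is
  gamma(0) = sigma^2 * (1 + sum_i theta_i^2).
  sum_i theta_i^2 = (-0.174)^2 + (-0.311)^2 + (0.506)^2 = 0.030276 + 0.096721 + 0.256036 = 0.383033.
  gamma(0) = 4 * (1 + 0.383033) = 4 * 1.383033 = 5.532132, which rounds to 5.5321.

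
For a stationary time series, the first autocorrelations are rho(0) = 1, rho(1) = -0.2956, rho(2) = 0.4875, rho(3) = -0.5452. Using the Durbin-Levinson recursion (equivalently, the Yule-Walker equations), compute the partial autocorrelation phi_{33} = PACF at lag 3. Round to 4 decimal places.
\phi_{33} = -0.4540

The PACF at lag k is phi_{kk}, the last component of the solution
to the Yule-Walker system G_k phi = r_k where
  (G_k)_{ij} = rho(|i - j|), (r_k)_i = rho(i), i,j = 1..k.
Equivalently, Durbin-Levinson gives phi_{kk} iteratively:
  phi_{11} = rho(1)
  phi_{kk} = [rho(k) - sum_{j=1..k-1} phi_{k-1,j} rho(k-j)]
            / [1 - sum_{j=1..k-1} phi_{k-1,j} rho(j)],
  phi_{k,j} = phi_{k-1,j} - phi_{kk} phi_{k-1,k-j},  j = 1..k-1.
Step k = 1:
  phi_11 = rho(1) = -0.2956.
Step k = 2:
  phi_22 = [rho(2) - phi_11 rho(1)] / [1 - phi_11 rho(1)] = [0.4875 - (-0.2956)(-0.2956)] / [1 - (-0.2956)(-0.2956)]
         = 0.40012064 / 0.91262064 = 0.43843.
  Update: phi_21 = phi_11 - phi_22 phi_11 = -0.2956 - (0.43843)(-0.2956) = -0.166.
Step k = 3:
  phi_33 = [rho(3) - phi_21 rho(2) - phi_22 rho(1)] / [1 - phi_21 rho(1) - phi_22 rho(2)]
    numerator   = -0.5452 - (-0.166)(0.4875) - (0.43843)(-0.2956) = -0.33467499
    denominator = 1 - (-0.166)(-0.2956) - (0.43843)(0.4875) = 0.73719558
  phi_33 = -0.33467499 / 0.73719558 = -0.454.
Therefore phi_{33} = -0.4540.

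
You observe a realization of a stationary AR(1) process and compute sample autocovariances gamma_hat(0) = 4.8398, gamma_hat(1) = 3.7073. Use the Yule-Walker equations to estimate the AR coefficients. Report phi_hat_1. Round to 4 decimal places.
\hat\phi_{1} = 0.7660

The Yule-Walker equations for an AR(p) process read, in matrix form,
  Gamma_p phi = r_p,   with   (Gamma_p)_{ij} = gamma(|i - j|),
                       (r_p)_i = gamma(i),   i,j = 1..p.
Substitute the sample gammas (Toeplitz matrix and right-hand side of size 1):
  Gamma_p = [[4.8398]]
  r_p     = [3.7073]
With p = 1 this is the single equation gamma(0) phi_1 = gamma(1):
  phi_hat_1 = gamma(1) / gamma(0) = 3.7073 / 4.8398 = 0.7660.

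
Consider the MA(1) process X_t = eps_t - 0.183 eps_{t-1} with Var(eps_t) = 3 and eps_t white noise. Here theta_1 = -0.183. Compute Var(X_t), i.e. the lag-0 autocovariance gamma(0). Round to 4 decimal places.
\gamma(0) = 3.1005

For an MA(q) process X_t = eps_t + sum_i theta_i eps_{t-i} with
Var(eps_t) = sigma^2, the variance is
  gamma(0) = sigma^2 * (1 + sum_i theta_i^2).
  sum_i theta_i^2 = (-0.183)^2 = 0.033489.
  gamma(0) = 3 * (1 + 0.033489) = 3 * 1.033489 = 3.100467, which rounds to 3.1005.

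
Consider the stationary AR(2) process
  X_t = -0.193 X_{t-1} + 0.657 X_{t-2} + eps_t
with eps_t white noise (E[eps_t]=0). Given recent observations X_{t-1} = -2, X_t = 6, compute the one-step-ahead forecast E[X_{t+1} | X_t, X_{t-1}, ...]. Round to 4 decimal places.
E[X_{t+1} \mid \mathcal F_t] = -2.4720

For an AR(p) model X_t = c + sum_i phi_i X_{t-i} + eps_t, the
one-step-ahead conditional mean is
  E[X_{t+1} | X_t, ...] = c + sum_i phi_i X_{t+1-i}.
Substitute known values:
  E[X_{t+1} | ...] = (-0.193) * (6) + (0.657) * (-2)
                   = -2.4720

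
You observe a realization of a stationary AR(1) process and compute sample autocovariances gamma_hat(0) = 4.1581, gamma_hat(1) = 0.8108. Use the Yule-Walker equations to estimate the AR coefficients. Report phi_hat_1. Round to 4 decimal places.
\hat\phi_{1} = 0.1950

The Yule-Walker equations for an AR(p) process read, in matrix form,
  Gamma_p phi = r_p,   with   (Gamma_p)_{ij} = gamma(|i - j|),
                       (r_p)_i = gamma(i),   i,j = 1..p.
Substitute the sample gammas (Toeplitz matrix and right-hand side of size 1):
  Gamma_p = [[4.1581]]
  r_p     = [0.8108]
With p = 1 this is the single equation gamma(0) phi_1 = gamma(1):
  phi_hat_1 = gamma(1) / gamma(0) = 0.8108 / 4.1581 = 0.1950.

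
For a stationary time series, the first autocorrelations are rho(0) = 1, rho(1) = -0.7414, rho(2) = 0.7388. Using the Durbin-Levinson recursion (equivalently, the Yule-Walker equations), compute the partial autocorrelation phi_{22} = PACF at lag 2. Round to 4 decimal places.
\phi_{22} = 0.4200

The PACF at lag k is phi_{kk}, the last component of the solution
to the Yule-Walker system G_k phi = r_k where
  (G_k)_{ij} = rho(|i - j|), (r_k)_i = rho(i), i,j = 1..k.
Equivalently, Durbin-Levinson gives phi_{kk} iteratively:
  phi_{11} = rho(1)
  phi_{kk} = [rho(k) - sum_{j=1..k-1} phi_{k-1,j} rho(k-j)]
            / [1 - sum_{j=1..k-1} phi_{k-1,j} rho(j)],
  phi_{k,j} = phi_{k-1,j} - phi_{kk} phi_{k-1,k-j},  j = 1..k-1.
Step k = 1:
  phi_11 = rho(1) = -0.7414.
Step k = 2:
  phi_22 = [rho(2) - phi_11 rho(1)] / [1 - phi_11 rho(1)] = [0.7388 - (-0.7414)(-0.7414)] / [1 - (-0.7414)(-0.7414)]
         = 0.18912604 / 0.45032604 = 0.42.
Therefore phi_{22} = 0.4200.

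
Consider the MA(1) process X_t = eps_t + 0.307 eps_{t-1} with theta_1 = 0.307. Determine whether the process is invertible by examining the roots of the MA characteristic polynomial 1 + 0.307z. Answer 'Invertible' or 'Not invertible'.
\text{Invertible}

The MA(q) characteristic polynomial is P(z) = 1 + 0.307z.
Invertibility requires all roots to lie outside the unit circle, i.e. |z| > 1 for every root.
This is linear in z: 1 + (0.307) z = 0  =>  z = -1/(0.307) = -3.257329,  |z| = 3.257329.
Moduli of all roots: 3.2573.
All moduli strictly greater than 1? Yes.
Verdict: Invertible.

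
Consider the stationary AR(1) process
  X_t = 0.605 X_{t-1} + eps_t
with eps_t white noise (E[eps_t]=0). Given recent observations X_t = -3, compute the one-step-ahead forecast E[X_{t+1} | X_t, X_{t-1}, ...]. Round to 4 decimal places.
E[X_{t+1} \mid \mathcal F_t] = -1.8150

For an AR(p) model X_t = c + sum_i phi_i X_{t-i} + eps_t, the
one-step-ahead conditional mean is
  E[X_{t+1} | X_t, ...] = c + sum_i phi_i X_{t+1-i}.
Substitute known values:
  E[X_{t+1} | ...] = (0.605) * (-3)
                   = -1.8150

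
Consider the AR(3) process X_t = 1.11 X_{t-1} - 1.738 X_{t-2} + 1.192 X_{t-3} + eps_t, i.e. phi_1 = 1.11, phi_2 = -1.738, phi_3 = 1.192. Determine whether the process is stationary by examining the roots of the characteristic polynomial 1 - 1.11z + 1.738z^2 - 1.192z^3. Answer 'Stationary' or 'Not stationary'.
\text{Not stationary}

The AR(p) characteristic polynomial is P(z) = 1 - 1.11z + 1.738z^2 - 1.192z^3.
Stationarity requires all roots to lie outside the unit circle, i.e. |z| > 1 for every root.
Degree 3: look for a simple real root z0 first, then factor out (1 - z/z0) and solve the remaining quadratic.
Testing z0 = 1.25: P(1.25) = 1 + (-1.11)(1.25) + (1.738)(1.25)^2 + (-1.192)(1.25)^3
  = 1 + (-1.3875) + (2.715625) + (-2.328125) = 0.  So z_0 = 1.25 is a root, |z_0| = 1.25.
Divide out the factor (1 - 0.8 z) = (1 - z/z0) (since 1/z0 = 0.8):
  P(z) = (1 - 0.8 z)(1 + (-0.31) z + (1.49) z^2)
  [check: z-coef -0.31 - (0.8) = -1.11; z^2-coef 1.49 - (0.8)(-0.31) = 1.738; z^3-coef -(0.8)(1.49) = -1.192.]
Remaining roots from the quadratic factor 1 + (-0.31) z + (1.49) z^2:
  Set 1 + (-0.31) z + (1.49) z^2 = 0, i.e. a z^2 + b z + c = 0 with a = 1.49, b = -0.31, c = 1.
  Discriminant D = b^2 - 4ac = (-0.31)^2 - 4*(1.49)*1 = 0.0961 - (5.96) = -5.8639.
  D < 0, so the roots are the complex-conjugate pair z = (-b +/- i sqrt(-D)) / (2a) = 0.104 +/- 0.8126i.
  For a conjugate pair |z|^2 = z * conj(z) = (product of roots) = c/a = 1/(1.49) = 0.671141, so |z| = sqrt(0.671141) = 0.8192 for both roots.
Moduli of all roots: 1.2500, 0.8192, 0.8192.
All moduli strictly greater than 1? No.
Verdict: Not stationary.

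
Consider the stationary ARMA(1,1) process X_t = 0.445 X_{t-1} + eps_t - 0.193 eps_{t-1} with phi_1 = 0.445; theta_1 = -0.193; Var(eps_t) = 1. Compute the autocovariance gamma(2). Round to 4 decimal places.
\gamma(2) = 0.1278

Multiply the model equation by X_{t-k} and take expectations. With theta_0 = psi_0 = 1 and psi_j the MA(infinity) weights, this gives
  gamma(k) - sum_i phi_i gamma(k-i) = c_k,
  c_k = sigma^2 * sum_{j=k..q} theta_j psi_{j-k}   (c_k = 0 for k > q),
using gamma(-m) = gamma(m).
psi-weights needed (psi_j = theta_j + sum_i phi_i psi_{j-i}):
  psi_1 = theta_1 + phi_1 = -0.193 + (0.445) = 0.252
Right-hand sides:
  c_0 = sigma^2 (1 + theta_1 psi_1) = 1 * (1 + (-0.193)(0.252)) = 1 * 0.951364 = 0.951364
  c_1 = sigma^2 theta_1 = 1 * (-0.193) = -0.193
  c_2 = 0
Equations for k = 0 and k = 1 (AR order 1):
  gamma(0) = phi_1 gamma(1) + c_0
  gamma(1) = phi_1 gamma(0) + c_1
Substituting the second into the first: gamma(0) (1 - phi_1^2) = c_0 + phi_1 c_1, so
  gamma(0) = (c_0 + phi_1 c_1) / (1 - phi_1^2) = (0.951364 + (0.445)(-0.193)) / (1 - (0.445)^2) = 0.865479 / 0.801975 = 1.079185.
  gamma(1) = phi_1 gamma(0) + c_1 = (0.445)(1.079185) + (-0.193) = 0.287237.
For k = 2 (> q): gamma(2) = phi_1 gamma(1) = (0.445)(0.287237) = 0.127821.
Therefore gamma(2) = 0.1278 (to 4 decimal places).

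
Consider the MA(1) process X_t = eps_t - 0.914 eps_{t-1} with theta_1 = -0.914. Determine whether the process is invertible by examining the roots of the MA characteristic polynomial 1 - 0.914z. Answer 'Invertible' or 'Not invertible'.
\text{Invertible}

The MA(q) characteristic polynomial is P(z) = 1 - 0.914z.
Invertibility requires all roots to lie outside the unit circle, i.e. |z| > 1 for every root.
This is linear in z: 1 + (-0.914) z = 0  =>  z = -1/(-0.914) = 1.094092,  |z| = 1.094092.
Moduli of all roots: 1.0941.
All moduli strictly greater than 1? Yes.
Verdict: Invertible.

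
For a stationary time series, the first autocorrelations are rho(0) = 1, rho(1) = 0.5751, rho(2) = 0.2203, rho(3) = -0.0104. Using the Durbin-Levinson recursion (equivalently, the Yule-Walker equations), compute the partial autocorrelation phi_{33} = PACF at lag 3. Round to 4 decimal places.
\phi_{33} = -0.0969

The PACF at lag k is phi_{kk}, the last component of the solution
to the Yule-Walker system G_k phi = r_k where
  (G_k)_{ij} = rho(|i - j|), (r_k)_i = rho(i), i,j = 1..k.
Equivalently, Durbin-Levinson gives phi_{kk} iteratively:
  phi_{11} = rho(1)
  phi_{kk} = [rho(k) - sum_{j=1..k-1} phi_{k-1,j} rho(k-j)]
            / [1 - sum_{j=1..k-1} phi_{k-1,j} rho(j)],
  phi_{k,j} = phi_{k-1,j} - phi_{kk} phi_{k-1,k-j},  j = 1..k-1.
Step k = 1:
  phi_11 = rho(1) = 0.5751.
Step k = 2:
  phi_22 = [rho(2) - phi_11 rho(1)] / [1 - phi_11 rho(1)] = [0.2203 - (0.5751)(0.5751)] / [1 - (0.5751)(0.5751)]
         = -0.11044001 / 0.66925999 = -0.165018.
  Update: phi_21 = phi_11 - phi_22 phi_11 = 0.5751 - (-0.165018)(0.5751) = 0.670002.
Step k = 3:
  phi_33 = [rho(3) - phi_21 rho(2) - phi_22 rho(1)] / [1 - phi_21 rho(1) - phi_22 rho(2)]
    numerator   = -0.0104 - (0.670002)(0.2203) - (-0.165018)(0.5751) = -0.06309951
    denominator = 1 - (0.670002)(0.5751) - (-0.165018)(0.2203) = 0.65103539
  phi_33 = -0.06309951 / 0.65103539 = -0.0969.
Therefore phi_{33} = -0.0969.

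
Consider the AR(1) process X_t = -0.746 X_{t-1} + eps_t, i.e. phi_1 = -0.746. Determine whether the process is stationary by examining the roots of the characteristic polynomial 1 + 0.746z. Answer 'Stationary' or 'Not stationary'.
\text{Stationary}

The AR(p) characteristic polynomial is P(z) = 1 + 0.746z.
Stationarity requires all roots to lie outside the unit circle, i.e. |z| > 1 for every root.
This is linear in z: 1 + (0.746) z = 0  =>  z = -1/(0.746) = -1.340483,  |z| = 1.340483.
Moduli of all roots: 1.3405.
All moduli strictly greater than 1? Yes.
Verdict: Stationary.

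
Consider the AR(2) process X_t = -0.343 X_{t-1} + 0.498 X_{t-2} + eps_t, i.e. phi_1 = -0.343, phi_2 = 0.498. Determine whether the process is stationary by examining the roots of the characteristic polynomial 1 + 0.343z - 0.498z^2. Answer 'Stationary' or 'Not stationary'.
\text{Stationary}

The AR(p) characteristic polynomial is P(z) = 1 + 0.343z - 0.498z^2.
Stationarity requires all roots to lie outside the unit circle, i.e. |z| > 1 for every root.
Set 1 + (0.343) z + (-0.498) z^2 = 0, i.e. a z^2 + b z + c = 0 with a = -0.498, b = 0.343, c = 1.
Discriminant D = b^2 - 4ac = (0.343)^2 - 4*(-0.498)*1 = 0.117649 - (-1.992) = 2.109649.
D >= 0, so the roots are real: z = (-b +/- sqrt(D)) / (2a) = (-0.343 +/- 1.452463) / (-0.996).
  z_1 = (-0.343 + 1.452463) / (-0.996) = -1.1139,   |z_1| = 1.1139.
  z_2 = (-0.343 - 1.452463) / (-0.996) = 1.8027,   |z_2| = 1.8027.
Moduli of all roots: 1.1139, 1.8027.
All moduli strictly greater than 1? Yes.
Verdict: Stationary.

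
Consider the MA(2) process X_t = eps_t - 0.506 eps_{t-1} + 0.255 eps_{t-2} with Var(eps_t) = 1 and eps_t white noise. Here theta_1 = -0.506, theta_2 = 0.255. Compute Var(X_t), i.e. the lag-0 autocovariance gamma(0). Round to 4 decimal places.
\gamma(0) = 1.3211

For an MA(q) process X_t = eps_t + sum_i theta_i eps_{t-i} with
Var(eps_t) = sigma^2, the variance is
  gamma(0) = sigma^2 * (1 + sum_i theta_i^2).
  sum_i theta_i^2 = (-0.506)^2 + (0.255)^2 = 0.256036 + 0.065025 = 0.321061.
  gamma(0) = 1 * (1 + 0.321061) = 1 * 1.321061 = 1.321061, which rounds to 1.3211.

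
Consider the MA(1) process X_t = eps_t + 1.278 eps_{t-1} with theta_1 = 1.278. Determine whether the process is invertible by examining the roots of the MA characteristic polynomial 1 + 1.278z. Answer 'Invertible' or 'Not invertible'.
\text{Not invertible}

The MA(q) characteristic polynomial is P(z) = 1 + 1.278z.
Invertibility requires all roots to lie outside the unit circle, i.e. |z| > 1 for every root.
This is linear in z: 1 + (1.278) z = 0  =>  z = -1/(1.278) = -0.782473,  |z| = 0.782473.
Moduli of all roots: 0.7825.
All moduli strictly greater than 1? No.
Verdict: Not invertible.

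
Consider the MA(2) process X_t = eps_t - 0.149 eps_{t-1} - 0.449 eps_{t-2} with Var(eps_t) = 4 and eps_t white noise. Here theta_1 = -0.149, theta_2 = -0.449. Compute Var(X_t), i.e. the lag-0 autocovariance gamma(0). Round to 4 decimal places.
\gamma(0) = 4.8952

For an MA(q) process X_t = eps_t + sum_i theta_i eps_{t-i} with
Var(eps_t) = sigma^2, the variance is
  gamma(0) = sigma^2 * (1 + sum_i theta_i^2).
  sum_i theta_i^2 = (-0.149)^2 + (-0.449)^2 = 0.022201 + 0.201601 = 0.223802.
  gamma(0) = 4 * (1 + 0.223802) = 4 * 1.223802 = 4.895208, which rounds to 4.8952.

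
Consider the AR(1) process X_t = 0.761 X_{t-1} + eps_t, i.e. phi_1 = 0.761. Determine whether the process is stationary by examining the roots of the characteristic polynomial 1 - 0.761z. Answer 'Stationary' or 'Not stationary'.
\text{Stationary}

The AR(p) characteristic polynomial is P(z) = 1 - 0.761z.
Stationarity requires all roots to lie outside the unit circle, i.e. |z| > 1 for every root.
This is linear in z: 1 + (-0.761) z = 0  =>  z = -1/(-0.761) = 1.31406,  |z| = 1.31406.
Moduli of all roots: 1.3141.
All moduli strictly greater than 1? Yes.
Verdict: Stationary.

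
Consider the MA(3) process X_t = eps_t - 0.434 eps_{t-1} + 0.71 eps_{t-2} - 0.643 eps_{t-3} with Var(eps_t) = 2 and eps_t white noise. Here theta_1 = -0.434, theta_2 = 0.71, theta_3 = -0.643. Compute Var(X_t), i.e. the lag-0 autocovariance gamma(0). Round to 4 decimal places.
\gamma(0) = 4.2118

For an MA(q) process X_t = eps_t + sum_i theta_i eps_{t-i} with
Var(eps_t) = sigma^2, the variance is
  gamma(0) = sigma^2 * (1 + sum_i theta_i^2).
  sum_i theta_i^2 = (-0.434)^2 + (0.71)^2 + (-0.643)^2 = 0.188356 + 0.5041 + 0.413449 = 1.105905.
  gamma(0) = 2 * (1 + 1.105905) = 2 * 2.105905 = 4.21181, which rounds to 4.2118.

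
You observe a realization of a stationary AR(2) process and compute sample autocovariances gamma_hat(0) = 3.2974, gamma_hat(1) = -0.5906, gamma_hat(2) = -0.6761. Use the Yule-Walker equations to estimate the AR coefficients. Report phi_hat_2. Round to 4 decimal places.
\hat\phi_{2} = -0.2450

The Yule-Walker equations for an AR(p) process read, in matrix form,
  Gamma_p phi = r_p,   with   (Gamma_p)_{ij} = gamma(|i - j|),
                       (r_p)_i = gamma(i),   i,j = 1..p.
Substitute the sample gammas (Toeplitz matrix and right-hand side of size 2):
  Gamma_p = [[3.2974, -0.5906], [-0.5906, 3.2974]]
  r_p     = [-0.5906, -0.6761]
Written out:
  3.2974 phi_1 - 0.5906 phi_2 = -0.5906
  -0.5906 phi_1 + 3.2974 phi_2 = -0.6761
Solve by Cramer's rule:
  det = gamma(0)^2 - gamma(1)^2 = (3.2974)^2 - (-0.5906)^2 = 10.87284676 - 0.34880836 = 10.5240384
  phi_hat_1 = [gamma(1) gamma(0) - gamma(1) gamma(2)] / det = [(-0.5906)(3.2974) - (-0.5906)(-0.6761)] / 10.5240384 = -2.3467491 / 10.5240384 = -0.223
  phi_hat_2 = [gamma(0) gamma(2) - gamma(1)^2] / det = [(3.2974)(-0.6761) - (-0.5906)^2] / 10.5240384 = -2.5781805 / 10.5240384 = -0.245
So phi_hat = [-0.2230, -0.2450].
Therefore phi_hat_2 = -0.2450.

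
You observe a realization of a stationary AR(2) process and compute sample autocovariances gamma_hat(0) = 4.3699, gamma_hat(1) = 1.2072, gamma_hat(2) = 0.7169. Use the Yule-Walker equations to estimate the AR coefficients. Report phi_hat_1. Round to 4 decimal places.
\hat\phi_{1} = 0.2500

The Yule-Walker equations for an AR(p) process read, in matrix form,
  Gamma_p phi = r_p,   with   (Gamma_p)_{ij} = gamma(|i - j|),
                       (r_p)_i = gamma(i),   i,j = 1..p.
Substitute the sample gammas (Toeplitz matrix and right-hand side of size 2):
  Gamma_p = [[4.3699, 1.2072], [1.2072, 4.3699]]
  r_p     = [1.2072, 0.7169]
Written out:
  4.3699 phi_1 + 1.2072 phi_2 = 1.2072
  1.2072 phi_1 + 4.3699 phi_2 = 0.7169
Solve by Cramer's rule:
  det = gamma(0)^2 - gamma(1)^2 = (4.3699)^2 - (1.2072)^2 = 19.09602601 - 1.45733184 = 17.63869417
  phi_hat_1 = [gamma(1) gamma(0) - gamma(1) gamma(2)] / det = [(1.2072)(4.3699) - (1.2072)(0.7169)] / 17.63869417 = 4.4099016 / 17.63869417 = 0.25
  phi_hat_2 = [gamma(0) gamma(2) - gamma(1)^2] / det = [(4.3699)(0.7169) - (1.2072)^2] / 17.63869417 = 1.67544947 / 17.63869417 = 0.095
So phi_hat = [0.2500, 0.0950].
Therefore phi_hat_1 = 0.2500.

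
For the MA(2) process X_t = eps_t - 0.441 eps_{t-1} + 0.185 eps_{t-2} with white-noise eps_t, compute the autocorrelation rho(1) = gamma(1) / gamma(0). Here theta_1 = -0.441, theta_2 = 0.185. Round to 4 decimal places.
\rho(1) = -0.4253

For an MA(q) process with theta_0 = 1, the autocovariance is
  gamma(k) = sigma^2 * sum_{i=0..q-k} theta_i * theta_{i+k},
and rho(k) = gamma(k) / gamma(0). Sigma^2 cancels.
  numerator   = (1)*(-0.441) + (-0.441)*(0.185) = -0.522585.
  denominator = (1)^2 + (-0.441)^2 + (0.185)^2 = 1.228706.
  rho(1) = -0.522585 / 1.228706 = -0.4253.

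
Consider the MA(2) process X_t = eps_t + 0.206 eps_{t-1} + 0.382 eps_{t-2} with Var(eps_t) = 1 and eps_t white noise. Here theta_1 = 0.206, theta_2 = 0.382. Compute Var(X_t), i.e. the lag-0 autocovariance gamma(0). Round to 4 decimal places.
\gamma(0) = 1.1884

For an MA(q) process X_t = eps_t + sum_i theta_i eps_{t-i} with
Var(eps_t) = sigma^2, the variance is
  gamma(0) = sigma^2 * (1 + sum_i theta_i^2).
  sum_i theta_i^2 = (0.206)^2 + (0.382)^2 = 0.042436 + 0.145924 = 0.18836.
  gamma(0) = 1 * (1 + 0.18836) = 1 * 1.18836 = 1.18836, which rounds to 1.1884.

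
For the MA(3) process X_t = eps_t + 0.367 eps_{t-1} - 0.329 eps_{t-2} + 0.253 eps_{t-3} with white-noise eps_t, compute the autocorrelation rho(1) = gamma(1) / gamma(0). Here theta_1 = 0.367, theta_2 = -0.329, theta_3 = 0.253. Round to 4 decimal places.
\rho(1) = 0.1247

For an MA(q) process with theta_0 = 1, the autocovariance is
  gamma(k) = sigma^2 * sum_{i=0..q-k} theta_i * theta_{i+k},
and rho(k) = gamma(k) / gamma(0). Sigma^2 cancels.
  numerator   = (1)*(0.367) + (0.367)*(-0.329) + (-0.329)*(0.253) = 0.16302.
  denominator = (1)^2 + (0.367)^2 + (-0.329)^2 + (0.253)^2 = 1.306939.
  rho(1) = 0.16302 / 1.306939 = 0.1247.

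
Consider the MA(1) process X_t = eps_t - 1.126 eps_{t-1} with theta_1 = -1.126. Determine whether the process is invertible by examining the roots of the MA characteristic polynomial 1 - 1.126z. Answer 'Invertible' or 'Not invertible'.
\text{Not invertible}

The MA(q) characteristic polynomial is P(z) = 1 - 1.126z.
Invertibility requires all roots to lie outside the unit circle, i.e. |z| > 1 for every root.
This is linear in z: 1 + (-1.126) z = 0  =>  z = -1/(-1.126) = 0.888099,  |z| = 0.888099.
Moduli of all roots: 0.8881.
All moduli strictly greater than 1? No.
Verdict: Not invertible.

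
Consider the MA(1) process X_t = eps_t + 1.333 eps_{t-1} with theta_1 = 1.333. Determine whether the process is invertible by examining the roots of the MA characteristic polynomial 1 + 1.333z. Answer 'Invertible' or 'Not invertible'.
\text{Not invertible}

The MA(q) characteristic polynomial is P(z) = 1 + 1.333z.
Invertibility requires all roots to lie outside the unit circle, i.e. |z| > 1 for every root.
This is linear in z: 1 + (1.333) z = 0  =>  z = -1/(1.333) = -0.750188,  |z| = 0.750188.
Moduli of all roots: 0.7502.
All moduli strictly greater than 1? No.
Verdict: Not invertible.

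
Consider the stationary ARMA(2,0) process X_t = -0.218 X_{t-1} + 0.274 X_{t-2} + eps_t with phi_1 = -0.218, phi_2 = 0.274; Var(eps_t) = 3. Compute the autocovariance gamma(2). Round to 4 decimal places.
\gamma(2) = 1.2102

Multiply the model equation by X_{t-k} and take expectations. With theta_0 = psi_0 = 1 and psi_j the MA(infinity) weights, this gives
  gamma(k) - sum_i phi_i gamma(k-i) = c_k,
  c_k = sigma^2 * sum_{j=k..q} theta_j psi_{j-k}   (c_k = 0 for k > q),
using gamma(-m) = gamma(m).
Pure AR (q = 0): c_0 = sigma^2 = 3, c_k = 0 for k >= 1.
Equations for k = 0, 1, 2 (AR order 2, c_2 = 0):
  (E0) gamma(0) = phi_1 gamma(1) + phi_2 gamma(2) + c_0
  (E1) gamma(1) = phi_1 gamma(0) + phi_2 gamma(1) + c_1
  (E2) gamma(2) = phi_1 gamma(1) + phi_2 gamma(0)
From (E1): gamma(1) = A gamma(0) + B with
  A = phi_1 / (1 - phi_2) = -0.218 / 0.726 = -0.300275,   B = c_1 / (1 - phi_2) = 0 / 0.726 = 0.
Insert (E2) into (E0): gamma(0) (1 - phi_2^2) = phi_1 (1 + phi_2) gamma(1) + c_0.
  phi_1 (1 + phi_2) = (-0.218)(1.274) = -0.277732,   1 - phi_2^2 = 0.924924.
Replace gamma(1) by A gamma(0) + B and collect gamma(0):
  gamma(0) [0.924924 - (-0.277732)(-0.300275)] = c_0 = 3
  gamma(0) * 0.841528 = 3
  gamma(0) = 3 / 0.841528 = 3.564944.
  gamma(1) = A gamma(0) = (-0.300275)(3.564944) = -1.070465.
  gamma(2) = phi_1 gamma(1) + phi_2 gamma(0) = (-0.218)(-1.070465) + (0.274)(3.564944) = 1.210156.
Therefore gamma(2) = 1.2102 (to 4 decimal places).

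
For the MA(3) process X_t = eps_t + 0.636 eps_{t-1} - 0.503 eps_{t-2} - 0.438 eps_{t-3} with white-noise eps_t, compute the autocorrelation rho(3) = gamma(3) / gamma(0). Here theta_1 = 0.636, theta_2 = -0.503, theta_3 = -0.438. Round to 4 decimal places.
\rho(3) = -0.2368

For an MA(q) process with theta_0 = 1, the autocovariance is
  gamma(k) = sigma^2 * sum_{i=0..q-k} theta_i * theta_{i+k},
and rho(k) = gamma(k) / gamma(0). Sigma^2 cancels.
  numerator   = (1)*(-0.438) = -0.438.
  denominator = (1)^2 + (0.636)^2 + (-0.503)^2 + (-0.438)^2 = 1.849349.
  rho(3) = -0.438 / 1.849349 = -0.2368.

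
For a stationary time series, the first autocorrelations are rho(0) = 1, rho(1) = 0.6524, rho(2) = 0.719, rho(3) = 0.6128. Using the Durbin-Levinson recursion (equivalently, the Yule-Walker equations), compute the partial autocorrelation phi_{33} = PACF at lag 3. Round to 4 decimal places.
\phi_{33} = 0.1180

The PACF at lag k is phi_{kk}, the last component of the solution
to the Yule-Walker system G_k phi = r_k where
  (G_k)_{ij} = rho(|i - j|), (r_k)_i = rho(i), i,j = 1..k.
Equivalently, Durbin-Levinson gives phi_{kk} iteratively:
  phi_{11} = rho(1)
  phi_{kk} = [rho(k) - sum_{j=1..k-1} phi_{k-1,j} rho(k-j)]
            / [1 - sum_{j=1..k-1} phi_{k-1,j} rho(j)],
  phi_{k,j} = phi_{k-1,j} - phi_{kk} phi_{k-1,k-j},  j = 1..k-1.
Step k = 1:
  phi_11 = rho(1) = 0.6524.
Step k = 2:
  phi_22 = [rho(2) - phi_11 rho(1)] / [1 - phi_11 rho(1)] = [0.719 - (0.6524)(0.6524)] / [1 - (0.6524)(0.6524)]
         = 0.29337424 / 0.57437424 = 0.510772.
  Update: phi_21 = phi_11 - phi_22 phi_11 = 0.6524 - (0.510772)(0.6524) = 0.319172.
Step k = 3:
  phi_33 = [rho(3) - phi_21 rho(2) - phi_22 rho(1)] / [1 - phi_21 rho(1) - phi_22 rho(2)]
    numerator   = 0.6128 - (0.319172)(0.719) - (0.510772)(0.6524) = 0.05008744
    denominator = 1 - (0.319172)(0.6524) - (0.510772)(0.719) = 0.42452691
  phi_33 = 0.05008744 / 0.42452691 = 0.118.
Therefore phi_{33} = 0.1180.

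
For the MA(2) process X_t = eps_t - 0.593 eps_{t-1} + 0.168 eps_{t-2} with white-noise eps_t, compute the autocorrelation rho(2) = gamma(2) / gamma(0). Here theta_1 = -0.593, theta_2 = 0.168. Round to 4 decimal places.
\rho(2) = 0.1218

For an MA(q) process with theta_0 = 1, the autocovariance is
  gamma(k) = sigma^2 * sum_{i=0..q-k} theta_i * theta_{i+k},
and rho(k) = gamma(k) / gamma(0). Sigma^2 cancels.
  numerator   = (1)*(0.168) = 0.168.
  denominator = (1)^2 + (-0.593)^2 + (0.168)^2 = 1.379873.
  rho(2) = 0.168 / 1.379873 = 0.1218.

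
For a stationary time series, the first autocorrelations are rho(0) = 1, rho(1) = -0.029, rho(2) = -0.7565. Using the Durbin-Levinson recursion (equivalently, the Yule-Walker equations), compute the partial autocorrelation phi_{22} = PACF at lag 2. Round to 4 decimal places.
\phi_{22} = -0.7580

The PACF at lag k is phi_{kk}, the last component of the solution
to the Yule-Walker system G_k phi = r_k where
  (G_k)_{ij} = rho(|i - j|), (r_k)_i = rho(i), i,j = 1..k.
Equivalently, Durbin-Levinson gives phi_{kk} iteratively:
  phi_{11} = rho(1)
  phi_{kk} = [rho(k) - sum_{j=1..k-1} phi_{k-1,j} rho(k-j)]
            / [1 - sum_{j=1..k-1} phi_{k-1,j} rho(j)],
  phi_{k,j} = phi_{k-1,j} - phi_{kk} phi_{k-1,k-j},  j = 1..k-1.
Step k = 1:
  phi_11 = rho(1) = -0.029.
Step k = 2:
  phi_22 = [rho(2) - phi_11 rho(1)] / [1 - phi_11 rho(1)] = [-0.7565 - (-0.029)(-0.029)] / [1 - (-0.029)(-0.029)]
         = -0.757341 / 0.999159 = -0.758.
Therefore phi_{22} = -0.7580.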